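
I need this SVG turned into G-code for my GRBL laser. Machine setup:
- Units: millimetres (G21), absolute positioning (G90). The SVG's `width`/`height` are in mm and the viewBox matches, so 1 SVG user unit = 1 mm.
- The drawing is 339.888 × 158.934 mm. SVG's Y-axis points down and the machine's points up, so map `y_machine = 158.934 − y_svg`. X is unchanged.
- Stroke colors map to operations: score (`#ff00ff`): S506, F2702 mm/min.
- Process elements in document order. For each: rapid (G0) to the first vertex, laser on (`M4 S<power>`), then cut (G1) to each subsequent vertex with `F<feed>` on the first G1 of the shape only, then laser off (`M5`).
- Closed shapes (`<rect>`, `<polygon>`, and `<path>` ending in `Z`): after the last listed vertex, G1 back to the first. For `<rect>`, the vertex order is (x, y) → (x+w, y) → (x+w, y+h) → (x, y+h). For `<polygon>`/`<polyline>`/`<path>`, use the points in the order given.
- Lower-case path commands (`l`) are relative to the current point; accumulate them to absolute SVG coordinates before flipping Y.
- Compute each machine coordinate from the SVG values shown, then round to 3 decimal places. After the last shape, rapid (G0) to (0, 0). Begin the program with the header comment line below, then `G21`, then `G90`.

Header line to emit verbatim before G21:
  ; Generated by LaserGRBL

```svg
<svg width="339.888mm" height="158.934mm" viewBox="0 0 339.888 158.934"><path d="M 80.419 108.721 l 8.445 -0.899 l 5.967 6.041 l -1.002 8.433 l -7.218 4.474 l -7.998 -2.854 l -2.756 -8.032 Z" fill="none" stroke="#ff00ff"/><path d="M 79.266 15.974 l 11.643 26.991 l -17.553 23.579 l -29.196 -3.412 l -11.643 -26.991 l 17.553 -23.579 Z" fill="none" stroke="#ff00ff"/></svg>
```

Since the viewBox matches the mm dimensions, user units are millimetres directly. The only transform is the Y-flip y_m = 158.934 − y_svg.

Shape 1 is a regular polygon drawn with `<path>`. Its stroke #ff00ff means score at S506, F2702. After flipping Y the toolpath is (80.419,50.213) → (88.864,51.112) → (94.831,45.071) → (93.829,36.638) → (86.611,32.164) → (78.613,35.018) → (75.857,43.050) → (80.419,50.213), returning to the start.

Shape 2 is a regular polygon drawn with `<path>`. Its stroke #ff00ff means score at S506, F2702. After flipping Y the toolpath is (79.266,142.960) → (90.909,115.969) → (73.356,92.390) → (44.160,95.802) → (32.517,122.793) → (50.070,146.372) → (79.266,142.960), returning to the start.

; Generated by LaserGRBL
G21
G90
G0 X80.419 Y50.213
M4 S506
G1 X88.864 Y51.112 F2702
G1 X94.831 Y45.071
G1 X93.829 Y36.638
G1 X86.611 Y32.164
G1 X78.613 Y35.018
G1 X75.857 Y43.050
G1 X80.419 Y50.213
M5
G0 X79.266 Y142.960
M4 S506
G1 X90.909 Y115.969 F2702
G1 X73.356 Y92.390
G1 X44.160 Y95.802
G1 X32.517 Y122.793
G1 X50.070 Y146.372
G1 X79.266 Y142.960
M5
G0 X0.000 Y0.000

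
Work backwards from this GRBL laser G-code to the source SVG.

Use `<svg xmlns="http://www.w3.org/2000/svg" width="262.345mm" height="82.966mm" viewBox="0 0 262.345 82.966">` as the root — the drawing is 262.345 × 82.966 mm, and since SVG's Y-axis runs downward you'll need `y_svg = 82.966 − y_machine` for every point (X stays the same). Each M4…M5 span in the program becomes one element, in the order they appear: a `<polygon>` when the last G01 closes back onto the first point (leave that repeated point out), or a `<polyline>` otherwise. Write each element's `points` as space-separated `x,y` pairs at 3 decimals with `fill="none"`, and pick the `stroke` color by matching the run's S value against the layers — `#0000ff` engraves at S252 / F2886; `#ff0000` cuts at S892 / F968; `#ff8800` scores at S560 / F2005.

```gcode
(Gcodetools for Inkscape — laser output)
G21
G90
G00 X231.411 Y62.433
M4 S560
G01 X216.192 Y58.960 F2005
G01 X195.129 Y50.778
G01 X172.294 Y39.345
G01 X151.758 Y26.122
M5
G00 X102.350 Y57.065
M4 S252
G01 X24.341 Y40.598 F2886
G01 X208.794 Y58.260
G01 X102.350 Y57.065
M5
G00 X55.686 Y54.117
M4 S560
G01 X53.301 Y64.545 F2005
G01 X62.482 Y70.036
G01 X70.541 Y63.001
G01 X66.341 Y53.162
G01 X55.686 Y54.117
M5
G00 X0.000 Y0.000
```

<svg xmlns="http://www.w3.org/2000/svg" width="262.345mm" height="82.966mm" viewBox="0 0 262.345 82.966">
  <polyline points="231.411,20.533 216.192,24.006 195.129,32.188 172.294,43.621 151.758,56.844" fill="none" stroke="#ff8800"/>
  <polygon points="102.350,25.901 24.341,42.368 208.794,24.706" fill="none" stroke="#0000ff"/>
  <polygon points="55.686,28.849 53.301,18.421 62.482,12.930 70.541,19.965 66.341,29.804" fill="none" stroke="#ff8800"/>
</svg>

Each laser-on run becomes one SVG element. Flip Y back into SVG space with y_svg = 82.966 − y_machine.

Run 1: S560 ⇒ score layer `#ff8800`. The run is open, so emit a `<polyline>` with points (Y-flipped): 231.411,20.533 216.192,24.006 195.129,32.188 172.294,43.621 151.758,56.844.

Run 2: power S252 maps to stroke `#0000ff` (engrave). The run returns to its start, so emit a `<polygon>` with points (Y-flipped): 102.350,25.901 24.341,42.368 208.794,24.706.

Run 3: power S560 maps to stroke `#ff8800` (score). The run returns to its start, so emit a `<polygon>` with points (Y-flipped): 55.686,28.849 53.301,18.421 62.482,12.930 70.541,19.965 66.341,29.804.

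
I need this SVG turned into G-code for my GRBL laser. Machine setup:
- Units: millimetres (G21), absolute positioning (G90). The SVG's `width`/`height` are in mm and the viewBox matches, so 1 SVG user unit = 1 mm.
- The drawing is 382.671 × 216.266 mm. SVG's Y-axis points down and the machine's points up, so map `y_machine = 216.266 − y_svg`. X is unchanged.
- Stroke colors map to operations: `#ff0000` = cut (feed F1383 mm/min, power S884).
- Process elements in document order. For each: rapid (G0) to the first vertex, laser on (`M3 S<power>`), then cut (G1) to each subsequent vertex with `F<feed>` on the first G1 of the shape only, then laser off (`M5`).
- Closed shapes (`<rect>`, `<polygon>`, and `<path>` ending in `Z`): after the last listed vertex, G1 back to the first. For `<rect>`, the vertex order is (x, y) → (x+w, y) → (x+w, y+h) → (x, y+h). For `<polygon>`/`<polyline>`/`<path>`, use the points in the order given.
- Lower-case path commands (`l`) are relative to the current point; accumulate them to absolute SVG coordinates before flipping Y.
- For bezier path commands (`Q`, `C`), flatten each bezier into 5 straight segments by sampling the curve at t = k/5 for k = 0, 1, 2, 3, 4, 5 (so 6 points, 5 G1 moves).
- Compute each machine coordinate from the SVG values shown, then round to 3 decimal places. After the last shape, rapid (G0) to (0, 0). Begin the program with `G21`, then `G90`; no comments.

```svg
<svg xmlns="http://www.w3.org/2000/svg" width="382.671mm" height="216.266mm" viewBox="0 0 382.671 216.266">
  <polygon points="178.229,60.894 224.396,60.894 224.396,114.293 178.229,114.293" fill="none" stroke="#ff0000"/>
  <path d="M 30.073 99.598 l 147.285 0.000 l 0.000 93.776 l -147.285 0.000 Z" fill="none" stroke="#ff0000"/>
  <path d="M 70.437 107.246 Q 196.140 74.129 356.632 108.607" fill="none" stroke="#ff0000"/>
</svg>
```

Since the viewBox matches the mm dimensions, user units are millimetres directly. The only transform is the Y-flip y_m = 216.266 − y_svg.

Shape 1 is a rectangle drawn with `<polygon>`. Its stroke #ff0000 means cut at S884, F1383. After flipping Y the toolpath is (178.229,155.372) → (224.396,155.372) → (224.396,101.973) → (178.229,101.973) → (178.229,155.372), returning to the start.

Shape 2 is a rectangle drawn with `<path>`. Its stroke #ff0000 means cut at S884, F1383. After flipping Y the toolpath is (30.073,116.668) → (177.358,116.668) → (177.358,22.892) → (30.073,22.892) → (30.073,116.668), returning to the start.

Shape 3 is a quadratic bezier drawn with `<path>`. Its stroke #ff0000 means cut at S884, F1383. After flipping Y the toolpath is (70.437,109.020) → (122.110,119.563) → (176.566,124.698) → (233.805,124.426) → (293.827,118.746) → (356.632,107.659).

G21
G90
G0 X178.229 Y155.372
M3 S884
G1 X224.396 Y155.372 F1383
G1 X224.396 Y101.973
G1 X178.229 Y101.973
G1 X178.229 Y155.372
M5
G0 X30.073 Y116.668
M3 S884
G1 X177.358 Y116.668 F1383
G1 X177.358 Y22.892
G1 X30.073 Y22.892
G1 X30.073 Y116.668
M5
G0 X70.437 Y109.020
M3 S884
G1 X122.110 Y119.563 F1383
G1 X176.566 Y124.698
G1 X233.805 Y124.426
G1 X293.827 Y118.746
G1 X356.632 Y107.659
M5
G0 X0.000 Y0.000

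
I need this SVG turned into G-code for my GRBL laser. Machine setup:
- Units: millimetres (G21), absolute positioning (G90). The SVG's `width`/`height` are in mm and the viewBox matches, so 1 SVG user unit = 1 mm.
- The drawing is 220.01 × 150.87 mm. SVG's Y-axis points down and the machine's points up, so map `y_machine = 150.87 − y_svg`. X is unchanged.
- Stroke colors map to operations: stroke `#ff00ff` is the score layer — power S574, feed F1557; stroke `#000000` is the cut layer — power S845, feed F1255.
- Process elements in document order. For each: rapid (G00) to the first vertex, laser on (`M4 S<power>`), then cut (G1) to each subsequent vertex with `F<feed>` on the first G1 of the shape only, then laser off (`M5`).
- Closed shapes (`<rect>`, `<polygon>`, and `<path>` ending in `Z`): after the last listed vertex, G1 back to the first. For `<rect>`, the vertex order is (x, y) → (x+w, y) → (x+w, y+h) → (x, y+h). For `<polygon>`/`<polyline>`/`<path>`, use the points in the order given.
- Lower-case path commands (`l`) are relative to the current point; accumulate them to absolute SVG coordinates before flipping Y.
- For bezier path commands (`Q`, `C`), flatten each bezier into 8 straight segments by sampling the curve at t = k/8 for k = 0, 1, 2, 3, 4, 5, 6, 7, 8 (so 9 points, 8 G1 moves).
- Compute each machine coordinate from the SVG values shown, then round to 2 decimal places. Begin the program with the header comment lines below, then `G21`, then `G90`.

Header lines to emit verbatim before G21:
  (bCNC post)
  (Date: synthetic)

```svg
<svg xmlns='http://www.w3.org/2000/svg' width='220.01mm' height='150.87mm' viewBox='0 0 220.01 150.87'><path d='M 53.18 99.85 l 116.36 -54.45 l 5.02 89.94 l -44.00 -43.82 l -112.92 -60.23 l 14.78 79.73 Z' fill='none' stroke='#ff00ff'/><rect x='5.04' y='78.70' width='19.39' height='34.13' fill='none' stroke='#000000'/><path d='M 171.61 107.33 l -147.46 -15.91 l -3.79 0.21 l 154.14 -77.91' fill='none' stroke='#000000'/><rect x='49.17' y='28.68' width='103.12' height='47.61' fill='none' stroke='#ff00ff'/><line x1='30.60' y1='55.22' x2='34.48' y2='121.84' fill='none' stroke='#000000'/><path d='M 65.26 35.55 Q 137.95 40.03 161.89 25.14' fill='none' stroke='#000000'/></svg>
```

viewBox `0 0 220.01 150.87` with mm width/height → 1 unit = 1 mm. Flip: y_m = 150.87 − y_svg.

**Shape 1** — `<path>` closed polygon, stroke `#ff00ff` → score (S574, F1557). Machine vertices: (53.18,51.02) → (169.54,105.47) → (174.56,15.53) → (130.56,59.35) → (17.64,119.58) → (32.42,39.85) → (53.18,51.02). Closed: final G1 returns to the first vertex.

**Shape 2** — `<rect>` rectangle, stroke `#000000` → cut (S845, F1255). Machine vertices: (5.04,72.17) → (24.43,72.17) → (24.43,38.04) → (5.04,38.04) → (5.04,72.17). Closed: final G1 returns to the first vertex.

**Shape 3** — `<path>` open polyline, stroke `#000000` → cut (S845, F1255). Machine vertices: (171.61,43.54) → (24.15,59.45) → (20.36,59.24) → (174.50,137.15). Open path.

**Shape 4** — `<rect>` rectangle, stroke `#ff00ff` → score (S574, F1557). Machine vertices: (49.17,122.19) → (152.29,122.19) → (152.29,74.58) → (49.17,74.58) → (49.17,122.19). Closed: final G1 returns to the first vertex.

**Shape 5** — `<line>` line segment, stroke `#000000` → cut (S845, F1255). Machine vertices: (30.60,95.65) → (34.48,29.03). Open path.

**Shape 6** — `<path>` quadratic bezier, stroke `#000000` → cut (S845, F1255). Control points (SVG): P0=(65.26,35.55), P1=(137.95,40.03), P2=(161.89,25.14); sampled at t=k/8. Machine vertices: (65.26,115.32) → (82.67,114.50) → (98.56,114.29) → (112.92,114.68) → (125.76,115.68) → (137.08,117.29) → (146.87,119.50) → (155.14,122.31) → (161.89,125.73). Open path.

(bCNC post)
(Date: synthetic)
G21
G90
G00 X53.18 Y51.02
M4 S574
G1 X169.54 Y105.47 F1557
G1 X174.56 Y15.53
G1 X130.56 Y59.35
G1 X17.64 Y119.58
G1 X32.42 Y39.85
G1 X53.18 Y51.02
M5
G00 X5.04 Y72.17
M4 S845
G1 X24.43 Y72.17 F1255
G1 X24.43 Y38.04
G1 X5.04 Y38.04
G1 X5.04 Y72.17
M5
G00 X171.61 Y43.54
M4 S845
G1 X24.15 Y59.45 F1255
G1 X20.36 Y59.24
G1 X174.50 Y137.15
M5
G00 X49.17 Y122.19
M4 S574
G1 X152.29 Y122.19 F1557
G1 X152.29 Y74.58
G1 X49.17 Y74.58
G1 X49.17 Y122.19
M5
G00 X30.60 Y95.65
M4 S845
G1 X34.48 Y29.03 F1255
M5
G00 X65.26 Y115.32
M4 S845
G1 X82.67 Y114.50 F1255
G1 X98.56 Y114.29
G1 X112.92 Y114.68
G1 X125.76 Y115.68
G1 X137.08 Y117.29
G1 X146.87 Y119.50
G1 X155.14 Y122.31
G1 X161.89 Y125.73
M5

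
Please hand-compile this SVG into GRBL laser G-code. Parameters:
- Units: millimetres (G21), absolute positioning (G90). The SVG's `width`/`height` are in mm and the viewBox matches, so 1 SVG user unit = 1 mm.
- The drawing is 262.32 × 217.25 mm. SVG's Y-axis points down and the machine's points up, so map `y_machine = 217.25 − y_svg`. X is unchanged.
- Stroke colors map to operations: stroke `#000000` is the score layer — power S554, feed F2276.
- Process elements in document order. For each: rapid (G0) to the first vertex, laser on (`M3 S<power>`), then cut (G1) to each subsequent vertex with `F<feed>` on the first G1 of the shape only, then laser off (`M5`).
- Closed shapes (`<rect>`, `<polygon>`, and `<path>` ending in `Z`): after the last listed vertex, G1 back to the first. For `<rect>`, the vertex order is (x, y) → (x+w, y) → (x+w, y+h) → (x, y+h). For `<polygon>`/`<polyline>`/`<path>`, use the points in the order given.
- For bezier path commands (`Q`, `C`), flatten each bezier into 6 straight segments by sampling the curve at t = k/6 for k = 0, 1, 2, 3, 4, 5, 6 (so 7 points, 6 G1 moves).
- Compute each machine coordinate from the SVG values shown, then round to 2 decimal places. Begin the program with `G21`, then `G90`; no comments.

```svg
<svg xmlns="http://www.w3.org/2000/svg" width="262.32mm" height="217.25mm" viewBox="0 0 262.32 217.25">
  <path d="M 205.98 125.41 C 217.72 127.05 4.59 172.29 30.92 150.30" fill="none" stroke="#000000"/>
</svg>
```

1 u = 1 mm; y_m = 217.25 − y.

[1] `<path>` cubic bezier, #000000→score S554 F2276: (205.98,91.84) → (195.26,87.90) → (159.96,79.77) → (112.98,70.53) → (67.21,63.27) → (35.56,61.04) → (30.92,66.95)

G21
G90
G0 X205.98 Y91.84
M3 S554
G1 X195.26 Y87.90 F2276
G1 X159.96 Y79.77
G1 X112.98 Y70.53
G1 X67.21 Y63.27
G1 X35.56 Y61.04
G1 X30.92 Y66.95
M5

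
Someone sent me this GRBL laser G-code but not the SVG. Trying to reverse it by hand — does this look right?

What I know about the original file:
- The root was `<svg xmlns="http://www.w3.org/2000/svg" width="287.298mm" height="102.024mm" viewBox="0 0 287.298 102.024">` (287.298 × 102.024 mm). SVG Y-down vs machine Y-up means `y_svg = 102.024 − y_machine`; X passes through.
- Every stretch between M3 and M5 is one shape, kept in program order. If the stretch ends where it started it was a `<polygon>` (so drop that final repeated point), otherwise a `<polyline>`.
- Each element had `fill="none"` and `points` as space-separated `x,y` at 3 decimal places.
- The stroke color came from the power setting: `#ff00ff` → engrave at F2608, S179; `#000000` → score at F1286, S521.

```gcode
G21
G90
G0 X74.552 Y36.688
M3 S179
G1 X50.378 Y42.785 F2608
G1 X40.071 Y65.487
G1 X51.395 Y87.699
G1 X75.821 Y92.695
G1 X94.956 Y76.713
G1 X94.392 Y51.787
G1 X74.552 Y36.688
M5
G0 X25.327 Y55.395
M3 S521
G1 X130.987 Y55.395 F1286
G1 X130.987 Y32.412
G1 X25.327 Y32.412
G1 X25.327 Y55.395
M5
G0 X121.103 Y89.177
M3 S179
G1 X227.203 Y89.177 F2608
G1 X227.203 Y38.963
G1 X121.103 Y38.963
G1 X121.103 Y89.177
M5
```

y_svg = 102.024 − y_m.

[1] S179→`#ff00ff` (engrave); closed run; points: 74.552,65.336 50.378,59.239 40.071,36.537 51.395,14.325 75.821,9.329 94.956,25.311 94.392,50.237

[2] S521→`#000000` (score); closed run; points: 25.327,46.629 130.987,46.629 130.987,69.612 25.327,69.612

[3] S179→`#ff00ff` (engrave); closed run; points: 121.103,12.847 227.203,12.847 227.203,63.061 121.103,63.061

<svg xmlns="http://www.w3.org/2000/svg" width="287.298mm" height="102.024mm" viewBox="0 0 287.298 102.024">
  <polygon points="74.552,65.336 50.378,59.239 40.071,36.537 51.395,14.325 75.821,9.329 94.956,25.311 94.392,50.237" fill="none" stroke="#ff00ff"/>
  <polygon points="25.327,46.629 130.987,46.629 130.987,69.612 25.327,69.612" fill="none" stroke="#000000"/>
  <polygon points="121.103,12.847 227.203,12.847 227.203,63.061 121.103,63.061" fill="none" stroke="#ff00ff"/>
</svg>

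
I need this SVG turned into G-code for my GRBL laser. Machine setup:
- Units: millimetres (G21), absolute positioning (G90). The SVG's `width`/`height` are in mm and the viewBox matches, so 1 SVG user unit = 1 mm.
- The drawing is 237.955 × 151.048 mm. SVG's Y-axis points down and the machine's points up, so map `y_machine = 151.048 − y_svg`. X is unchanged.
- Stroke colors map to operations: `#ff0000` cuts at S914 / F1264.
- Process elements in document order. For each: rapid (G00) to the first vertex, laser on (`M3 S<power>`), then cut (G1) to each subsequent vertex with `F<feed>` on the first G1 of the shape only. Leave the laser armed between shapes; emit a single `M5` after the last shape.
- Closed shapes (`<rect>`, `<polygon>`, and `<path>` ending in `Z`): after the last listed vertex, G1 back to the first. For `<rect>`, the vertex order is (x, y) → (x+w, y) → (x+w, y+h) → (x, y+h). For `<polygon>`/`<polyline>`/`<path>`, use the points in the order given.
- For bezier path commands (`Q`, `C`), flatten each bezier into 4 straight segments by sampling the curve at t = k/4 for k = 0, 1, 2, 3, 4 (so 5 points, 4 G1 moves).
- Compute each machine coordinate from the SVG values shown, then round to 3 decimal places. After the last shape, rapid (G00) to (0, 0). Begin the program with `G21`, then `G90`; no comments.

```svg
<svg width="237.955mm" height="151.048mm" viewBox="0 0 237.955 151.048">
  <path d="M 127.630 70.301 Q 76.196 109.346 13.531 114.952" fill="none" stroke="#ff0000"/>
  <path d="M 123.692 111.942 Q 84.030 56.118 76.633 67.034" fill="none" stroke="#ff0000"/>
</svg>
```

Since the viewBox matches the mm dimensions, user units are millimetres directly. The only transform is the Y-flip y_m = 151.048 − y_svg.

Shape 1 is a quadratic bezier drawn with `<path>`. Its stroke #ff0000 means cut at S914, F1264. After flipping Y the toolpath is (127.630,80.747) → (101.211,63.314) → (73.388,50.062) → (44.162,40.989) → (13.531,36.096).

Shape 2 is a quadratic bezier drawn with `<path>`. Its stroke #ff0000 means cut at S914, F1264. After flipping Y the toolpath is (123.692,39.106) → (105.878,62.847) → (92.096,78.245) → (82.348,85.301) → (76.633,84.014).

G21
G90
G00 X127.630 Y80.747
M3 S914
G1 X101.211 Y63.314 F1264
G1 X73.388 Y50.062
G1 X44.162 Y40.989
G1 X13.531 Y36.096
G00 X123.692 Y39.106
M3 S914
G1 X105.878 Y62.847 F1264
G1 X92.096 Y78.245
G1 X82.348 Y85.301
G1 X76.633 Y84.014
M5
G00 X0.000 Y0.000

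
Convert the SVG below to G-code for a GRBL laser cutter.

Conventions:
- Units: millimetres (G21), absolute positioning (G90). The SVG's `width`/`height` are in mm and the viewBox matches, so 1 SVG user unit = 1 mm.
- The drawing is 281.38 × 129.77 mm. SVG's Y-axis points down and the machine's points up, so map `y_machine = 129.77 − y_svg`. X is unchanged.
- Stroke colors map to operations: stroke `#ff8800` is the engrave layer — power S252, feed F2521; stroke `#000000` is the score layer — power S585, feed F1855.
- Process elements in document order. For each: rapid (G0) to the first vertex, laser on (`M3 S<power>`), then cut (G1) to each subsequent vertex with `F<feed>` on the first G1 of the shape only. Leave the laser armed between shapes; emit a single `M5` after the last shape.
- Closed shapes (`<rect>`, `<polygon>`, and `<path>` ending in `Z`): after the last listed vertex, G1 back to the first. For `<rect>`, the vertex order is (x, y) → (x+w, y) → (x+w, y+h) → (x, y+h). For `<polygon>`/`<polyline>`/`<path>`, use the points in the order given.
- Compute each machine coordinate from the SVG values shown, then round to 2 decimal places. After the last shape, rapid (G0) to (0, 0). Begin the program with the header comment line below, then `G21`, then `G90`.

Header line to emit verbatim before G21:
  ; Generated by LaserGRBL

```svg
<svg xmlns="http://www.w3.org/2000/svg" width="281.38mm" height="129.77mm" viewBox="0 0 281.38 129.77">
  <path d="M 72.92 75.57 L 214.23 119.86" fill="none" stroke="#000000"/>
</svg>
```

; Generated by LaserGRBL
G21
G90
G0 X72.92 Y54.20
M3 S585
G1 X214.23 Y9.91 F1855
M5
G0 X0.00 Y0.00

1 u = 1 mm; y_m = 129.77 − y.

[1] `<path>` line segment, #000000→score S585 F1855: (72.92,54.20) → (214.23,9.91)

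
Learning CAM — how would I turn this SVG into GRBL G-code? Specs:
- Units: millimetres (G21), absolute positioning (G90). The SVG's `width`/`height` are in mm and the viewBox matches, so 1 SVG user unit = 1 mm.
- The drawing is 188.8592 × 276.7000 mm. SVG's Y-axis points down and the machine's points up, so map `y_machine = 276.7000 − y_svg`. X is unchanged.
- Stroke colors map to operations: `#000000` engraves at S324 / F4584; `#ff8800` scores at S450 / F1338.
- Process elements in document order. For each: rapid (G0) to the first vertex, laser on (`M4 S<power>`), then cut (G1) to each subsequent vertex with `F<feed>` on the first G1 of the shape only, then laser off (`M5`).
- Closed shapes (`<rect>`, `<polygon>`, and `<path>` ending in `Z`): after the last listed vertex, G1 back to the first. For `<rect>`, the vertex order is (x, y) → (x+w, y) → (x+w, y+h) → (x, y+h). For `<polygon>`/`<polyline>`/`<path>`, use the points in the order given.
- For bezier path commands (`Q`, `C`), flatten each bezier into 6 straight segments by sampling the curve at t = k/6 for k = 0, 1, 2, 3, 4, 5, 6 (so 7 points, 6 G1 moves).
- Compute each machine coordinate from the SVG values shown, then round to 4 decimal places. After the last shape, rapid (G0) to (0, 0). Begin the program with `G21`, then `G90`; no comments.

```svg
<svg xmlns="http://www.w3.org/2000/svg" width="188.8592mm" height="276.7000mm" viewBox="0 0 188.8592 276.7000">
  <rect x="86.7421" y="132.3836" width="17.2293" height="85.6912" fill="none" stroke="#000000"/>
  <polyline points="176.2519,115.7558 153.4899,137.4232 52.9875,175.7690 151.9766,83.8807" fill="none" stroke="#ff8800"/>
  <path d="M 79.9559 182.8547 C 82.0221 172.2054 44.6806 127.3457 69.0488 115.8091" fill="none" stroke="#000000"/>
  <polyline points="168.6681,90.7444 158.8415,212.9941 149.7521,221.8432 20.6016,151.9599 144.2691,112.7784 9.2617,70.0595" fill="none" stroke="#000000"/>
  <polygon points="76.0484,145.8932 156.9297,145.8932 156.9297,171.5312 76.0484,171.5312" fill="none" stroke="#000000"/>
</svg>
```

Since the viewBox matches the mm dimensions, user units are millimetres directly. The only transform is the Y-flip y_m = 276.7000 − y_svg.

Shape 1 is a rectangle drawn with `<rect>`. Its stroke #000000 means engrave at S324, F4584. After flipping Y the toolpath is (86.7421,144.3164) → (103.9714,144.3164) → (103.9714,58.6252) → (86.7421,58.6252) → (86.7421,144.3164), returning to the start.

Shape 2 is a open polyline drawn with `<polyline>`. Its stroke #ff8800 means score at S450, F1338. After flipping Y the toolpath is (176.2519,160.9442) → (153.4899,139.2768) → (52.9875,100.9310) → (151.9766,192.8193).

Shape 3 is a cubic bezier drawn with `<path>`. Its stroke #000000 means engrave at S324, F4584. After flipping Y the toolpath is (79.9559,93.8453) → (78.1732,101.7082) → (72.6313,113.3968) → (66.1391,127.0354) → (61.5054,140.7478) → (61.5390,152.6583) → (69.0488,160.8909).

Shape 4 is a open polyline drawn with `<polyline>`. Its stroke #000000 means engrave at S324, F4584. After flipping Y the toolpath is (168.6681,185.9556) → (158.8415,63.7059) → (149.7521,54.8568) → (20.6016,124.7401) → (144.2691,163.9216) → (9.2617,206.6405).

Shape 5 is a rectangle drawn with `<polygon>`. Its stroke #000000 means engrave at S324, F4584. After flipping Y the toolpath is (76.0484,130.8068) → (156.9297,130.8068) → (156.9297,105.1688) → (76.0484,105.1688) → (76.0484,130.8068), returning to the start.

G21
G90
G0 X86.7421 Y144.3164
M4 S324
G1 X103.9714 Y144.3164 F4584
G1 X103.9714 Y58.6252
G1 X86.7421 Y58.6252
G1 X86.7421 Y144.3164
M5
G0 X176.2519 Y160.9442
M4 S450
G1 X153.4899 Y139.2768 F1338
G1 X52.9875 Y100.9310
G1 X151.9766 Y192.8193
M5
G0 X79.9559 Y93.8453
M4 S324
G1 X78.1732 Y101.7082 F4584
G1 X72.6313 Y113.3968
G1 X66.1391 Y127.0354
G1 X61.5054 Y140.7478
G1 X61.5390 Y152.6583
G1 X69.0488 Y160.8909
M5
G0 X168.6681 Y185.9556
M4 S324
G1 X158.8415 Y63.7059 F4584
G1 X149.7521 Y54.8568
G1 X20.6016 Y124.7401
G1 X144.2691 Y163.9216
G1 X9.2617 Y206.6405
M5
G0 X76.0484 Y130.8068
M4 S324
G1 X156.9297 Y130.8068 F4584
G1 X156.9297 Y105.1688
G1 X76.0484 Y105.1688
G1 X76.0484 Y130.8068
M5
G0 X0.0000 Y0.0000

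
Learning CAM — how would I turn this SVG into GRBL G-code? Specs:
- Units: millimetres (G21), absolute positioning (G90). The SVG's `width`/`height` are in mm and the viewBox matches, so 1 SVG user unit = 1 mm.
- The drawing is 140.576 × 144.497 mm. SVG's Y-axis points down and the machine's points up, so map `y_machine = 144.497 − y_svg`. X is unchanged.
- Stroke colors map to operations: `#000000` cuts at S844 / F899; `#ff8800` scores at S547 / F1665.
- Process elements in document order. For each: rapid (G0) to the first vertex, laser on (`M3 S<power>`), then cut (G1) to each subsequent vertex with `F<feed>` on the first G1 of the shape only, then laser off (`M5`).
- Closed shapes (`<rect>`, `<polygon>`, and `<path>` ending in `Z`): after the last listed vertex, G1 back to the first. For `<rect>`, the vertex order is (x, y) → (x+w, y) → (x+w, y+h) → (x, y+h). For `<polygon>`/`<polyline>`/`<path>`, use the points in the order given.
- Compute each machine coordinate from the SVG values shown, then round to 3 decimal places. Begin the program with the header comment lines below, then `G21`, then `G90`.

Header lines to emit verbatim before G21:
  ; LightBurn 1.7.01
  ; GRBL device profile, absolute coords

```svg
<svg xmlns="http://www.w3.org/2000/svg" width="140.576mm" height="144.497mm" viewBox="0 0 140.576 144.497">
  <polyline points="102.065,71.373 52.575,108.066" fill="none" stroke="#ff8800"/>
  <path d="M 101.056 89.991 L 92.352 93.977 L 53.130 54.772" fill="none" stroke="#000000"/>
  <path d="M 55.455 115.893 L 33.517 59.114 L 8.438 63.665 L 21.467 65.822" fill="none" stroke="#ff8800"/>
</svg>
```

; LightBurn 1.7.01
; GRBL device profile, absolute coords
G21
G90
G0 X102.065 Y73.124
M3 S547
G1 X52.575 Y36.431 F1665
M5
G0 X101.056 Y54.506
M3 S844
G1 X92.352 Y50.520 F899
G1 X53.130 Y89.725
M5
G0 X55.455 Y28.604
M3 S547
G1 X33.517 Y85.383 F1665
G1 X8.438 Y80.832
G1 X21.467 Y78.675
M5

viewBox `0 0 140.576 144.497` with mm width/height → 1 unit = 1 mm. Flip: y_m = 144.497 − y_svg.

**Shape 1** — `<polyline>` line segment, stroke `#ff8800` → score (S547, F1665). Machine vertices: (102.065,73.124) → (52.575,36.431). Open path.

**Shape 2** — `<path>` open polyline, stroke `#000000` → cut (S844, F899). Machine vertices: (101.056,54.506) → (92.352,50.520) → (53.130,89.725). Open path.

**Shape 3** — `<path>` open polyline, stroke `#ff8800` → score (S547, F1665). Machine vertices: (55.455,28.604) → (33.517,85.383) → (8.438,80.832) → (21.467,78.675). Open path.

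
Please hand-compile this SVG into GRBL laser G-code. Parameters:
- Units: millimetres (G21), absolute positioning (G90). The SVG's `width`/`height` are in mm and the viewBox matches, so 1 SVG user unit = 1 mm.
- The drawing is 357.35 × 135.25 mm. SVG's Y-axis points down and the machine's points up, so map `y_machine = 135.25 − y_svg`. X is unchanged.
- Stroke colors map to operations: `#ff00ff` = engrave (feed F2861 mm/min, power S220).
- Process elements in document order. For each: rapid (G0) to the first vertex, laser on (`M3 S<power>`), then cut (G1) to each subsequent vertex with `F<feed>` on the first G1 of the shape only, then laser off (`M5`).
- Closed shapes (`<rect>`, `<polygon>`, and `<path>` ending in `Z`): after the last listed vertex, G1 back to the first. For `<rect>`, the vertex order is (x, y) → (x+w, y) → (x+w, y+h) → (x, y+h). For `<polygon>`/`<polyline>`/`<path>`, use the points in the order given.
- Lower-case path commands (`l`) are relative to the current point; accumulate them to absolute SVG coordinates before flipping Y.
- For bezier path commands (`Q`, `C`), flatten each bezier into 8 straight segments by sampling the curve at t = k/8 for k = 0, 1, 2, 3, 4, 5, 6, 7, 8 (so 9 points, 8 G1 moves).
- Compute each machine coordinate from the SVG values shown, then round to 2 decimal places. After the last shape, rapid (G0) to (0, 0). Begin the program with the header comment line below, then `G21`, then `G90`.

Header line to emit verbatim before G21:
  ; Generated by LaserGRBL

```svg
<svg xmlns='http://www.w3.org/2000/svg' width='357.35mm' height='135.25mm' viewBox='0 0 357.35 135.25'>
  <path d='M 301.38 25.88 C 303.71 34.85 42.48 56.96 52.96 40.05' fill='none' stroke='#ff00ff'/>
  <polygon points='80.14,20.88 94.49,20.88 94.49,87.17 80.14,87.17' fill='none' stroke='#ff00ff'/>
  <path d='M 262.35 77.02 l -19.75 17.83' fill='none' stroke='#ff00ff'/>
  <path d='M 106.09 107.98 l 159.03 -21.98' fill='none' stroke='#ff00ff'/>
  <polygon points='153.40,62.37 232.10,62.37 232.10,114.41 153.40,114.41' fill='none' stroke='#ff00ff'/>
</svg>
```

; Generated by LaserGRBL
G21
G90
G0 X301.38 Y109.37
M3 S220
G1 X290.94 Y105.49 F2861
G1 X262.07 Y100.99
G1 X221.04 Y96.49
G1 X174.11 Y92.58
G1 X127.57 Y89.89
G1 X87.68 Y89.02
G1 X60.72 Y90.59
G1 X52.96 Y95.20
M5
G0 X80.14 Y114.37
M3 S220
G1 X94.49 Y114.37 F2861
G1 X94.49 Y48.08
G1 X80.14 Y48.08
G1 X80.14 Y114.37
M5
G0 X262.35 Y58.23
M3 S220
G1 X242.60 Y40.40 F2861
M5
G0 X106.09 Y27.27
M3 S220
G1 X265.12 Y49.25 F2861
M5
G0 X153.40 Y72.88
M3 S220
G1 X232.10 Y72.88 F2861
G1 X232.10 Y20.84
G1 X153.40 Y20.84
G1 X153.40 Y72.88
M5
G0 X0.00 Y0.00

Since the viewBox matches the mm dimensions, user units are millimetres directly. The only transform is the Y-flip y_m = 135.25 − y_svg.

Shape 1 is a cubic bezier drawn with `<path>`. Its stroke #ff00ff means engrave at S220, F2861. After flipping Y the toolpath is (301.38,109.37) → (290.94,105.49) → (262.07,100.99) → (221.04,96.49) → (174.11,92.58) → (127.57,89.89) → (87.68,89.02) → (60.72,90.59) → (52.96,95.20).

Shape 2 is a rectangle drawn with `<polygon>`. Its stroke #ff00ff means engrave at S220, F2861. After flipping Y the toolpath is (80.14,114.37) → (94.49,114.37) → (94.49,48.08) → (80.14,48.08) → (80.14,114.37), returning to the start.

Shape 3 is a line segment drawn with `<path>`. Its stroke #ff00ff means engrave at S220, F2861. After flipping Y the toolpath is (262.35,58.23) → (242.60,40.40).

Shape 4 is a line segment drawn with `<path>`. Its stroke #ff00ff means engrave at S220, F2861. After flipping Y the toolpath is (106.09,27.27) → (265.12,49.25).

Shape 5 is a rectangle drawn with `<polygon>`. Its stroke #ff00ff means engrave at S220, F2861. After flipping Y the toolpath is (153.40,72.88) → (232.10,72.88) → (232.10,20.84) → (153.40,20.84) → (153.40,72.88), returning to the start.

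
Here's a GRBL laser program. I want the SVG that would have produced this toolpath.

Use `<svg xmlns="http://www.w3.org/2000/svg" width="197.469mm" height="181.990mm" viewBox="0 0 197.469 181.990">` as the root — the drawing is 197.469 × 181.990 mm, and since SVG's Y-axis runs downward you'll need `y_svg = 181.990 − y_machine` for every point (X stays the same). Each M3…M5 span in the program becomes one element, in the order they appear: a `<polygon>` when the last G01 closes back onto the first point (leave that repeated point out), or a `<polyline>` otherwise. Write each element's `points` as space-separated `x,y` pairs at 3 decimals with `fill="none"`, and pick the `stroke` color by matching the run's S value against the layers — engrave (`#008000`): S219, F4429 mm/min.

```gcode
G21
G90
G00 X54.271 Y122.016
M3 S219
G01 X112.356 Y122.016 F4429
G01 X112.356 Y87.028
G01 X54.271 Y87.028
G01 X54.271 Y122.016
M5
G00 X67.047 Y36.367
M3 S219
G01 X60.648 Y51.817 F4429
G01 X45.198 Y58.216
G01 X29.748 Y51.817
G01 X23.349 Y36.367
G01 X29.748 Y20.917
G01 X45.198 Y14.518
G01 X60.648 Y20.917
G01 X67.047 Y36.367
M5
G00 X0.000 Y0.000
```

<svg xmlns="http://www.w3.org/2000/svg" width="197.469mm" height="181.990mm" viewBox="0 0 197.469 181.990">
  <polygon points="54.271,59.974 112.356,59.974 112.356,94.962 54.271,94.962" fill="none" stroke="#008000"/>
  <polygon points="67.047,145.623 60.648,130.173 45.198,123.774 29.748,130.173 23.349,145.623 29.748,161.073 45.198,167.472 60.648,161.073" fill="none" stroke="#008000"/>
</svg>

y_svg = 181.990 − y_m. Every run uses S219, so all elements get stroke `#008000` (engrave).

[1] closed run; points: 54.271,59.974 112.356,59.974 112.356,94.962 54.271,94.962

[2] closed run; points: 67.047,145.623 60.648,130.173 45.198,123.774 29.748,130.173 23.349,145.623 29.748,161.073 45.198,167.472 60.648,161.073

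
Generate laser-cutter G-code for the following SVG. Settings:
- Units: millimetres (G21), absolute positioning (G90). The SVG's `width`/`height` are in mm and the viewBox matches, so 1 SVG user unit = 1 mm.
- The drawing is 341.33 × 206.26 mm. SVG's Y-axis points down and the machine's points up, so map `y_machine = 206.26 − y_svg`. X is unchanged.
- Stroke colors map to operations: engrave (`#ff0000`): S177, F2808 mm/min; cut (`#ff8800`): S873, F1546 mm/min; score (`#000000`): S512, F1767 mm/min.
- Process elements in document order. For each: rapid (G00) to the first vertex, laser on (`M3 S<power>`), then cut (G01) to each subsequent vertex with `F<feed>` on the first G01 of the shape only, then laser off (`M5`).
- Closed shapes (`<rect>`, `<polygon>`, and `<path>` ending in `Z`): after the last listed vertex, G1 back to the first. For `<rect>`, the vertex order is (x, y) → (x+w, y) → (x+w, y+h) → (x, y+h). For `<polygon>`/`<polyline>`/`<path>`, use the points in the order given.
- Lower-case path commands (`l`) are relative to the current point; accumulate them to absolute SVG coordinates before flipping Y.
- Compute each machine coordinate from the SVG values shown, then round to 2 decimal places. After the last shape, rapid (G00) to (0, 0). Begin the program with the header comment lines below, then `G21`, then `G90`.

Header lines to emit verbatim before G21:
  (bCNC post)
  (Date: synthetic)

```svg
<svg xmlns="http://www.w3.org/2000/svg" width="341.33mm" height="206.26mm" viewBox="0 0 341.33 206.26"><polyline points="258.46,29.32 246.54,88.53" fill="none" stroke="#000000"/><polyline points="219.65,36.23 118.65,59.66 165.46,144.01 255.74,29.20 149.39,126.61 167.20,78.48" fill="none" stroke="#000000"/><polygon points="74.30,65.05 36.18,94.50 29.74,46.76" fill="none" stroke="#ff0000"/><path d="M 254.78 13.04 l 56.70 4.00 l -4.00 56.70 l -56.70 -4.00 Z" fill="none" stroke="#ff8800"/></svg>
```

(bCNC post)
(Date: synthetic)
G21
G90
G00 X258.46 Y176.94
M3 S512
G01 X246.54 Y117.73 F1767
M5
G00 X219.65 Y170.03
M3 S512
G01 X118.65 Y146.60 F1767
G01 X165.46 Y62.25
G01 X255.74 Y177.06
G01 X149.39 Y79.65
G01 X167.20 Y127.78
M5
G00 X74.30 Y141.21
M3 S177
G01 X36.18 Y111.76 F2808
G01 X29.74 Y159.50
G01 X74.30 Y141.21
M5
G00 X254.78 Y193.22
M3 S873
G01 X311.48 Y189.22 F1546
G01 X307.48 Y132.52
G01 X250.78 Y136.52
G01 X254.78 Y193.22
M5
G00 X0.00 Y0.00

viewBox `0 0 341.33 206.26` with mm width/height → 1 unit = 1 mm. Flip: y_m = 206.26 − y_svg.

**Shape 1** — `<polyline>` line segment, stroke `#000000` → score (S512, F1767). Machine vertices: (258.46,176.94) → (246.54,117.73). Open path.

**Shape 2** — `<polyline>` open polyline, stroke `#000000` → score (S512, F1767). Machine vertices: (219.65,170.03) → (118.65,146.60) → (165.46,62.25) → (255.74,177.06) → (149.39,79.65) → (167.20,127.78). Open path.

**Shape 3** — `<polygon>` regular polygon, stroke `#ff0000` → engrave (S177, F2808). Machine vertices: (74.30,141.21) → (36.18,111.76) → (29.74,159.50) → (74.30,141.21). Closed: final G1 returns to the first vertex.

**Shape 4** — `<path>` regular polygon, stroke `#ff8800` → cut (S873, F1546). Machine vertices: (254.78,193.22) → (311.48,189.22) → (307.48,132.52) → (250.78,136.52) → (254.78,193.22). Closed: final G1 returns to the first vertex.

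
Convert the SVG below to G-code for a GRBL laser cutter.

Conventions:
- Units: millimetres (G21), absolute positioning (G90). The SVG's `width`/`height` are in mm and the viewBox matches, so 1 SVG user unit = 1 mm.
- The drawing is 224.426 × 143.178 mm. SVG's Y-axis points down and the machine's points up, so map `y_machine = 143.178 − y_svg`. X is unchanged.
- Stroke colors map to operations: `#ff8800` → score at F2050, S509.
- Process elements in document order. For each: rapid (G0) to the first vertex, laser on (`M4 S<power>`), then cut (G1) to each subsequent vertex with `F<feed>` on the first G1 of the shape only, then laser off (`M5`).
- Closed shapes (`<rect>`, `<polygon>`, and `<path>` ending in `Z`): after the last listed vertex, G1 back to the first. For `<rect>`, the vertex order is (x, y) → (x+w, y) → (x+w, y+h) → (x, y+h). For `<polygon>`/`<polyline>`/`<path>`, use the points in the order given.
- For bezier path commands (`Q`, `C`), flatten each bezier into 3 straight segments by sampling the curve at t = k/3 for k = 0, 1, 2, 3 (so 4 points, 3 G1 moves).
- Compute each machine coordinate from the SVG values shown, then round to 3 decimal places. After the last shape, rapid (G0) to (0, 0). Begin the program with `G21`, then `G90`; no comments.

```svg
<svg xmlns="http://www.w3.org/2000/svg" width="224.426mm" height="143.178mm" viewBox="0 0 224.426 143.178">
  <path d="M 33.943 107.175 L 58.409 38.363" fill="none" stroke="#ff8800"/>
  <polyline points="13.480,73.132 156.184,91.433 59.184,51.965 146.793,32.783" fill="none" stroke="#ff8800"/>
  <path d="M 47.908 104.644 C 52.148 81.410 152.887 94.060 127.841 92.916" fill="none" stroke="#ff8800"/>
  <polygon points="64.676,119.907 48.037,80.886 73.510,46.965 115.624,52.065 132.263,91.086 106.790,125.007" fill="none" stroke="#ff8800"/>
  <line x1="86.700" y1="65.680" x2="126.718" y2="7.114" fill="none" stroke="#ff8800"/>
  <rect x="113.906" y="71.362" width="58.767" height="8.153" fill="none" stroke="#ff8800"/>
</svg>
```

G21
G90
G0 X33.943 Y36.003
M4 S509
G1 X58.409 Y104.815 F2050
M5
G0 X13.480 Y70.046
M4 S509
G1 X156.184 Y51.745 F2050
G1 X59.184 Y91.213
G1 X146.793 Y110.395
M5
G0 X47.908 Y38.534
M4 S509
G1 X76.082 Y51.647 F2050
G1 X119.191 Y51.876
G1 X127.841 Y50.262
M5
G0 X64.676 Y23.271
M4 S509
G1 X48.037 Y62.292 F2050
G1 X73.510 Y96.213
G1 X115.624 Y91.113
G1 X132.263 Y52.092
G1 X106.790 Y18.171
G1 X64.676 Y23.271
M5
G0 X86.700 Y77.498
M4 S509
G1 X126.718 Y136.064 F2050
M5
G0 X113.906 Y71.816
M4 S509
G1 X172.673 Y71.816 F2050
G1 X172.673 Y63.663
G1 X113.906 Y63.663
G1 X113.906 Y71.816
M5
G0 X0.000 Y0.000

Since the viewBox matches the mm dimensions, user units are millimetres directly. The only transform is the Y-flip y_m = 143.178 − y_svg.

Shape 1 is a line segment drawn with `<path>`. Its stroke #ff8800 means score at S509, F2050. After flipping Y the toolpath is (33.943,36.003) → (58.409,104.815).

Shape 2 is a open polyline drawn with `<polyline>`. Its stroke #ff8800 means score at S509, F2050. After flipping Y the toolpath is (13.480,70.046) → (156.184,51.745) → (59.184,91.213) → (146.793,110.395).

Shape 3 is a cubic bezier drawn with `<path>`. Its stroke #ff8800 means score at S509, F2050. After flipping Y the toolpath is (47.908,38.534) → (76.082,51.647) → (119.191,51.876) → (127.841,50.262).

Shape 4 is a regular polygon drawn with `<polygon>`. Its stroke #ff8800 means score at S509, F2050. After flipping Y the toolpath is (64.676,23.271) → (48.037,62.292) → (73.510,96.213) → (115.624,91.113) → (132.263,52.092) → (106.790,18.171) → (64.676,23.271), returning to the start.

Shape 5 is a line segment drawn with `<line>`. Its stroke #ff8800 means score at S509, F2050. After flipping Y the toolpath is (86.700,77.498) → (126.718,136.064).

Shape 6 is a rectangle drawn with `<rect>`. Its stroke #ff8800 means score at S509, F2050. After flipping Y the toolpath is (113.906,71.816) → (172.673,71.816) → (172.673,63.663) → (113.906,63.663) → (113.906,71.816), returning to the start.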